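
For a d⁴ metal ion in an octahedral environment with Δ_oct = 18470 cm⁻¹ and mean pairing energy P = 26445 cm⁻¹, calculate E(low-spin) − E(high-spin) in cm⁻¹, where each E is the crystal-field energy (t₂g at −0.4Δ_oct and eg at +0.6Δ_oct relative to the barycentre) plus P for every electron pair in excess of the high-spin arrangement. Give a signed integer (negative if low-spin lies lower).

High-spin d⁴ fills as t₂g³ eg¹ with CFSE 3(−0.4) + 1(+0.6) = -0.6Δ_oct = -11082 cm⁻¹.
Low-spin: t₂g⁴ eg⁰, orbital CFSE = -1.6Δ_oct = -29552 cm⁻¹; plus 1 excess pair × P = +26445 cm⁻¹; total -3107 cm⁻¹.
The difference is -3107 − (-11082) = 7975 cm⁻¹, so high-spin lies lower.

7975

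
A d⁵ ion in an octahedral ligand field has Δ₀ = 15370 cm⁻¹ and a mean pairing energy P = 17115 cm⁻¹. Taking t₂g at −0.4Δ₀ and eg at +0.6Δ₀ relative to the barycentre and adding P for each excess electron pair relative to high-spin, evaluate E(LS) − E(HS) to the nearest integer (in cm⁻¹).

3490

High-spin d⁵ fills as t₂g³ eg² with CFSE 3(−0.4) + 2(+0.6) = 0.0Δ₀ = 0 cm⁻¹.
Low-spin t₂g⁵ eg⁰ gives -2.0Δ₀ = -30740 cm⁻¹, but forming 2 extra pairs costs 2P = 34230 cm⁻¹, so E(LS) = -30740 + 34230 = 3490 cm⁻¹.
Thus E(LS) − E(HS) = 3490 cm⁻¹.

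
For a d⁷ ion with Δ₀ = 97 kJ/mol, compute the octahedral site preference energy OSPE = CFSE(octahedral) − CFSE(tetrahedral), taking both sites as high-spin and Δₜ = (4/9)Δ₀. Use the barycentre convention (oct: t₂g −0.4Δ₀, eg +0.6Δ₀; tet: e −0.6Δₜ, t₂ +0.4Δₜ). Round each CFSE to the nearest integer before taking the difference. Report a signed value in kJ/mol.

In an octahedral site d⁷ (HS) is t2g^5 e_g^2, giving CFSE(oct) = -0.8Δ₀ = -78 kJ/mol.
Tetrahedral: e^4 t2^3, CFSE = 4(−0.6) + 3(+0.4) = -1.2Δₜ = -1.2 × (4/9) × 97 = -52 kJ/mol.
OSPE = -78 − (-52) = -26 kJ/mol.

-26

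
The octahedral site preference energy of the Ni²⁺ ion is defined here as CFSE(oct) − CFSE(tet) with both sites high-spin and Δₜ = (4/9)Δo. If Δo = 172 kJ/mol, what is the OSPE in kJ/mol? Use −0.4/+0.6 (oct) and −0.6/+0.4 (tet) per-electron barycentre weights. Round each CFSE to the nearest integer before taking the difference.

-145

Ni²⁺: group 10, so d-count = 10 − 2 = 8.
Octahedral high-spin t₂g⁶ eg²: CFSE = -1.2 × 172 = -206 kJ/mol.
Tetrahedral e⁴ t₂⁴ gives -0.8Δₜ = -0.8 × (4/9) × 172 = -61 kJ/mol.
OSPE = CFSE(oct) − CFSE(tet) = -206 − (-61) = -145 kJ/mol.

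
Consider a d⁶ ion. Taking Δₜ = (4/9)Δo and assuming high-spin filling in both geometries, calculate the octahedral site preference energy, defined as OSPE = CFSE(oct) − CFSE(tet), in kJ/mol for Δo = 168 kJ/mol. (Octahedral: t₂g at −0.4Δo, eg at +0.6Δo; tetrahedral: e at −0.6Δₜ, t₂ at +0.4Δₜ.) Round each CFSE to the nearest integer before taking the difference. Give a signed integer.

In an octahedral site d⁶ (HS) is t₂g⁴ eg², giving CFSE(oct) = -0.4Δo = -67 kJ/mol.
Tetrahedral: e³ t₂³, CFSE = 3(−0.6) + 3(+0.4) = -0.6Δₜ = -0.6 × (4/9) × 168 = -45 kJ/mol.
OSPE = CFSE(oct) − CFSE(tet) = -67 − (-45) = -22 kJ/mol.

-22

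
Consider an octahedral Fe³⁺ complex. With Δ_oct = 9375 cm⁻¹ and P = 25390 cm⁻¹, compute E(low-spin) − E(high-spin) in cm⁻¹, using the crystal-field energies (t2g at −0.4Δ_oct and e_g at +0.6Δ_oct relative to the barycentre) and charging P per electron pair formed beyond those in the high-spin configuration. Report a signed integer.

Fe³⁺: group 8, so d-count = 8 − 3 = 5.
In the high-spin limit (t2g^3 e_g^2) the orbital term is 0.0Δ_oct = 0 cm⁻¹, with no excess pairing.
For low-spin the configuration is t2g^5 e_g^0: orbital energy -2.0 × 9375 = -18750 cm⁻¹, and 2 additional pairs relative to high-spin add 50780 cm⁻¹, giving 32030 cm⁻¹.
The difference is 32030 − (0) = 32030 cm⁻¹, so high-spin lies lower.

32030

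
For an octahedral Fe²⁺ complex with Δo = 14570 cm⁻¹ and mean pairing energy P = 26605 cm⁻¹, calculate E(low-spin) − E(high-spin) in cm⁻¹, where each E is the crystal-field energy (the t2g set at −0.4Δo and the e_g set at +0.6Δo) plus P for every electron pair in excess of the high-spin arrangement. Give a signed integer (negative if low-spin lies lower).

Fe is in group 8, so Fe²⁺ is d⁶ (8 − 2 = 6).
In the high-spin limit (t2g^4 e_g^2) the orbital term is -0.4Δo = -5828 cm⁻¹, with no excess pairing.
For low-spin the configuration is t2g^6 e_g^0: orbital energy -2.4 × 14570 = -34968 cm⁻¹, and 2 additional pairs relative to high-spin add 53210 cm⁻¹, giving 18242 cm⁻¹.
The difference is 18242 − (-5828) = 24070 cm⁻¹, so high-spin lies lower.

24070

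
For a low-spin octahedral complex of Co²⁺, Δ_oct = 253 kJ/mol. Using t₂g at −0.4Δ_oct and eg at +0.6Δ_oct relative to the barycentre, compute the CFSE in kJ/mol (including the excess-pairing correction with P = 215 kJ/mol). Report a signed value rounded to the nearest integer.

Co sits in group 9; removing 2 electrons leaves Co²⁺ with 9 − 2 = 7 d electrons.
The d⁷ electrons fill as t₂g⁶ eg¹.
The orbital stabilization is -1.8Δ_oct = -1.8 × 253 = -455 kJ/mol.
High-spin d⁷ would be t₂g⁵ eg² with 2 pairs; low-spin has 3, so 1 excess pair costs +1P = +215 kJ/mol.
Overall CFSE = -455 + 215 = -240 kJ/mol.

-240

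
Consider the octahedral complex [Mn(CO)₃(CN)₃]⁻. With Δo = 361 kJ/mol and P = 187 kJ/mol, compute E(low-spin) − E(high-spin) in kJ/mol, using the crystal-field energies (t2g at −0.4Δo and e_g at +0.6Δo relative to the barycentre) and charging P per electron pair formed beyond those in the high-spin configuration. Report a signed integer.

-348

Ligand charges: 3×(+0) from CO and 3×(-1) from CN⁻ sum to -3; with overall charge -1, Mn is +2.
Mn is in group 7, so Mn²⁺ is d⁵ (7 − 2 = 5).
In the high-spin limit (t2g^3 e_g^2) the orbital term is 0.0Δo = 0 kJ/mol, with no excess pairing.
Low-spin: t2g^5 e_g^0, orbital CFSE = -2.0Δo = -722 kJ/mol; plus 2 excess pairs × P = +374 kJ/mol; total -348 kJ/mol.
E(LS) − E(HS) = -348 − (0) = -348 kJ/mol.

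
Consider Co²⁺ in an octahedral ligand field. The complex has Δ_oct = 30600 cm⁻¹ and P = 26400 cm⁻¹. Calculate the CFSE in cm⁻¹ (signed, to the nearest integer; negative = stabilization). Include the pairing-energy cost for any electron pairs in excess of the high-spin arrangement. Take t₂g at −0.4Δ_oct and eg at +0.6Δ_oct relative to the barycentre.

Co sits in group 9; removing 2 electrons leaves Co²⁺ with 9 − 2 = 7 d electrons.
Δ_oct > P, so pairing is preferred: the ground state is low-spin.
Configuration: t₂g⁶ eg¹.
Orbital CFSE = -1.8Δ_oct = -1.8 × 30600 = -55080 cm⁻¹.
Excess pairs vs high-spin: 3 − 2 = 1; pairing cost = +26400 cm⁻¹.
Net CFSE = -55080 + 26400 = -28680 cm⁻¹.

-28680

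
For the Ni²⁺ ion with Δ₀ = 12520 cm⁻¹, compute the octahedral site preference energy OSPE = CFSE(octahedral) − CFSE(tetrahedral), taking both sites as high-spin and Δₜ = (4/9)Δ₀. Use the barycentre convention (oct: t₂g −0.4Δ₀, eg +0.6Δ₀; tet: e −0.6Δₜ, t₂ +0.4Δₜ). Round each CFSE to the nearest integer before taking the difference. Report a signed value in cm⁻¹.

-10572

Ni is in group 10, so Ni²⁺ is d⁸ (10 − 2 = 8).
Octahedral (high-spin): t₂g⁶ eg², CFSE = 6(−0.4) + 2(+0.6) = -1.2Δ₀ = -1.2 × 12520 = -15024 cm⁻¹.
In a tetrahedral site the filling is e⁴ t₂⁴: CFSE(tet) = -0.8Δₜ = -0.8 × (4/9)(12520) = -4452 cm⁻¹.
Subtracting, OSPE = -15024 − (-4452) = -10572 cm⁻¹.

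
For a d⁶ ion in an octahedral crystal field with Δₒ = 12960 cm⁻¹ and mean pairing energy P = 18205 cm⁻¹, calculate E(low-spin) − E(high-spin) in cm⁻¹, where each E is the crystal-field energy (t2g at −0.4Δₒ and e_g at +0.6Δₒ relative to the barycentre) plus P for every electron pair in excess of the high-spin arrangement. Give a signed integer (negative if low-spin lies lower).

High-spin: t2g^4 e_g^2, CFSE = -0.4Δₒ = -5184 cm⁻¹.
Low-spin t2g^6 e_g^0 gives -2.4Δₒ = -31104 cm⁻¹, but forming 2 extra pairs costs 2P = 36410 cm⁻¹, so E(LS) = -31104 + 36410 = 5306 cm⁻¹.
E(LS) − E(HS) = 5306 − (-5184) = 10490 cm⁻¹.

10490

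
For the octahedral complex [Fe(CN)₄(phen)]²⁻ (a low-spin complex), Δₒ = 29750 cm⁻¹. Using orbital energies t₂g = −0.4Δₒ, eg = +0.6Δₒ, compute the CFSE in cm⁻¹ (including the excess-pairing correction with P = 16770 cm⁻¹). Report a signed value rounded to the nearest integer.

Ligand charges: 4×(-1) from CN⁻ and 1×(+0) from phen sum to -4; with overall charge -2, Fe is +2.
Fe is in group 8, so Fe²⁺ is d⁶ (8 − 2 = 6).
Configuration: t₂g⁶ eg⁰.
CFSE(orbital) = 6×(-0.4Δₒ) + 0×(0.6Δₒ) = -2.4Δₒ; with Δₒ = 29750 cm⁻¹ that is -71400 cm⁻¹.
High-spin d⁶ would be t₂g⁴ eg² with 1 pair; low-spin has 3, so 2 excess pairs cost +2P = +33540 cm⁻¹.
Combining: -71400 + 33540 = -37860 cm⁻¹.

-37860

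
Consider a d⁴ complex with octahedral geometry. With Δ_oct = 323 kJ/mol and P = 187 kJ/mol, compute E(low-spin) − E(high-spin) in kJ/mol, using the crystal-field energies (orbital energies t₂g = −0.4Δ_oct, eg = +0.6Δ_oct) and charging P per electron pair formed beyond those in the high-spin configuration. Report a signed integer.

-136

In the high-spin limit (t₂g³ eg¹) the orbital term is -0.6Δ_oct = -194 kJ/mol, with no excess pairing.
Low-spin t₂g⁴ eg⁰ gives -1.6Δ_oct = -517 kJ/mol, but forming 1 extra pair costs 1P = 187 kJ/mol, so E(LS) = -517 + 187 = -330 kJ/mol.
Thus E(LS) − E(HS) = -136 kJ/mol.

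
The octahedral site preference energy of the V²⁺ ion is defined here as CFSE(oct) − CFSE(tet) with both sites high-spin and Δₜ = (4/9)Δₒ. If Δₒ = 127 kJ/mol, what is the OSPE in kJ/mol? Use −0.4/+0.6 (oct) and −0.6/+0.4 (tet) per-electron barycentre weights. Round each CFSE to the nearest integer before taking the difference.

-107

Group 5 minus oxidation state +2 gives a d³ configuration for V²⁺.
In an octahedral site d³ (HS) is t2g^3 e_g^0, giving CFSE(oct) = -1.2Δₒ = -152 kJ/mol.
Tetrahedral e^2 t2^1 gives -0.8Δₜ = -0.8 × (4/9) × 127 = -45 kJ/mol.
OSPE = CFSE(oct) − CFSE(tet) = -152 − (-45) = -107 kJ/mol.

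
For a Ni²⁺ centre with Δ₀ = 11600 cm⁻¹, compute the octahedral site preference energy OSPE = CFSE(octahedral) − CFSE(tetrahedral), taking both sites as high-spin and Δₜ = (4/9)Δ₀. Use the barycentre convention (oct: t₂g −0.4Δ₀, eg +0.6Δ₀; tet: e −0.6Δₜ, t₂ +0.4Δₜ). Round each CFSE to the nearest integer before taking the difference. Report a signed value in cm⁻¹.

Ni sits in group 10; removing 2 electrons leaves Ni²⁺ with 10 − 2 = 8 d electrons.
Octahedral (high-spin): t₂g⁶ eg², CFSE = 6(−0.4) + 2(+0.6) = -1.2Δ₀ = -1.2 × 11600 = -13920 cm⁻¹.
Tetrahedral e⁴ t₂⁴ gives -0.8Δₜ = -0.8 × (4/9) × 11600 = -4124 cm⁻¹.
OSPE = CFSE(oct) − CFSE(tet) = -13920 − (-4124) = -9796 cm⁻¹.

-9796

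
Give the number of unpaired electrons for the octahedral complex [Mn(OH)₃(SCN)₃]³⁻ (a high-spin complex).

4

Ligand charges: 3×(-1) from OH⁻ and 3×(-1) from SCN⁻ sum to -6; with overall charge -3, Mn is +3.
Mn³⁺: group 7, so d-count = 7 − 3 = 4.
Configuration: t₂g³ eg¹, giving 4 unpaired electrons.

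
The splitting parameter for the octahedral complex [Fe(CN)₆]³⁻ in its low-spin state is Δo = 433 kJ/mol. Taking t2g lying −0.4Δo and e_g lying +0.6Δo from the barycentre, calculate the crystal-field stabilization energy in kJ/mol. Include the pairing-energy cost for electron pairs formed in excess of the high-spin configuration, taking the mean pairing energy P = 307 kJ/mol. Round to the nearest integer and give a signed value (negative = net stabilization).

-252

Each CN⁻ contributes -1; 6 × (-1) = -6. With overall charge -3, Fe is in the +3 oxidation state.
Fe is in group 8, so Fe³⁺ is d⁵ (8 − 3 = 5).
Electron filling gives t2g^5 e_g^0.
Orbital CFSE = 5(-0.4) + 0(0.6) = -2.0Δo = -2.0 × 433 = -866 kJ/mol.
High-spin d⁵ would be t2g^3 e_g^2 with 0 pairs; low-spin has 2, so 2 excess pairs cost +2P = +614 kJ/mol.
Net CFSE = -866 + 614 = -252 kJ/mol.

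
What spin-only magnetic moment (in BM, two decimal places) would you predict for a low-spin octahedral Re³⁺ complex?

2.83 BM

Group 7 minus oxidation state +3 gives a d⁴ configuration for Re³⁺.
Configuration: t₂g⁴ eg⁰ → 2 unpaired electrons.
μ(spin-only) = √[2(2+2)] = √8 ≈ 2.83 BM.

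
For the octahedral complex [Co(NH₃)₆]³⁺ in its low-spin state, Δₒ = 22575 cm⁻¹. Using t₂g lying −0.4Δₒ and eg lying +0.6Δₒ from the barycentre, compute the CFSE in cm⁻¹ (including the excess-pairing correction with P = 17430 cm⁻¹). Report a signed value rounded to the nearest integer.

NH₃ is neutral, so the +3 overall charge sits on Co: oxidation state +3.
Co is in group 9, so Co³⁺ is d⁶ (9 − 3 = 6).
Configuration: t₂g⁶ eg⁰.
CFSE(orbital) = 6×(-0.4Δₒ) + 0×(0.6Δₒ) = -2.4Δₒ; with Δₒ = 22575 cm⁻¹ that is -54180 cm⁻¹.
Relative to high-spin t₂g⁴ eg² (1 paired), the low-spin configuration has 2 additional pairs, contributing +2 × 17430 = +34860 cm⁻¹.
Overall CFSE = -54180 + 34860 = -19320 cm⁻¹.

-19320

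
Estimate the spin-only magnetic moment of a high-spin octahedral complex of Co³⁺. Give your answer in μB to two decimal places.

4.90 μB

Co³⁺: group 9, so d-count = 9 − 3 = 6.
Configuration: t₂g⁴ eg² → 4 unpaired electrons.
μ(spin-only) = √[4(4+2)] = √24 ≈ 4.90 μB.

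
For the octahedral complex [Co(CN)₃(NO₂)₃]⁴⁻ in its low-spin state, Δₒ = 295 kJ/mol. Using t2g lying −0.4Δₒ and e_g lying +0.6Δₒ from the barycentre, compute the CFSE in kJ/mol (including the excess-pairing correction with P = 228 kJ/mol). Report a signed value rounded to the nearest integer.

-303

Ligand charges: 3×(-1) from CN⁻ and 3×(-1) from NO₂⁻ sum to -6; with overall charge -4, Co is +2.
Group 9 minus oxidation state +2 gives a d⁷ configuration for Co²⁺.
The d⁷ electrons fill as t2g^6 e_g^1.
The orbital stabilization is -1.8Δₒ = -1.8 × 295 = -531 kJ/mol.
Relative to high-spin t2g^5 e_g^2 (2 paired), the low-spin configuration has 1 additional pair, contributing +1 × 228 = +228 kJ/mol.
Overall CFSE = -531 + 228 = -303 kJ/mol.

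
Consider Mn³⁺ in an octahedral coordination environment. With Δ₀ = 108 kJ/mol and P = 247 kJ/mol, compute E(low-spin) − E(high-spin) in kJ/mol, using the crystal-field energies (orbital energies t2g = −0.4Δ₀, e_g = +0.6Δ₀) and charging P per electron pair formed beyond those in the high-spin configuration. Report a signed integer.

139

Mn sits in group 7; removing 3 electrons leaves Mn³⁺ with 7 − 3 = 4 d electrons.
High-spin: t2g^3 e_g^1, CFSE = -0.6Δ₀ = -65 kJ/mol.
Low-spin: t2g^4 e_g^0, orbital CFSE = -1.6Δ₀ = -173 kJ/mol; plus 1 excess pair × P = +247 kJ/mol; total 74 kJ/mol.
Thus E(LS) − E(HS) = 139 kJ/mol.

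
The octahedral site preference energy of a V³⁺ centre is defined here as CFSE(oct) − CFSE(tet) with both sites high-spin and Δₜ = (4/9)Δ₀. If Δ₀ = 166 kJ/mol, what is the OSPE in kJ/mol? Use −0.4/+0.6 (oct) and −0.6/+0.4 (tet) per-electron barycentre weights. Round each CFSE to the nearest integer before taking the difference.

-44

V is in group 5, so V³⁺ is d² (5 − 3 = 2).
In an octahedral site d² (HS) is t₂g² eg⁰, giving CFSE(oct) = -0.8Δ₀ = -133 kJ/mol.
In a tetrahedral site the filling is e² t₂⁰: CFSE(tet) = -1.2Δₜ = -1.2 × (4/9)(166) = -89 kJ/mol.
OSPE = -133 − (-89) = -44 kJ/mol.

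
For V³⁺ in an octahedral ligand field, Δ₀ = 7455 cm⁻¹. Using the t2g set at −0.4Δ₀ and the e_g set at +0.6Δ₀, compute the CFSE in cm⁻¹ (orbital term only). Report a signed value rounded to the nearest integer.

V is in group 5, so V³⁺ is d² (5 − 3 = 2).
Configuration: t2g^2 e_g^0.
CFSE(orbital) = 2×(-0.4Δ₀) + 0×(0.6Δ₀) = -0.8Δ₀; with Δ₀ = 7455 cm⁻¹ that is -5964 cm⁻¹.

-5964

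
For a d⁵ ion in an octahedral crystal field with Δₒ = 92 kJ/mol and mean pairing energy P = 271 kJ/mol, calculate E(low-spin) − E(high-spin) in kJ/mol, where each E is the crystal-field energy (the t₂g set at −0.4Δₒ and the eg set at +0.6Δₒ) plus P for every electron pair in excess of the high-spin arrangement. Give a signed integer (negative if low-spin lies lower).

High-spin: t₂g³ eg², CFSE = 0.0Δₒ = 0 kJ/mol.
Low-spin t₂g⁵ eg⁰ gives -2.0Δₒ = -184 kJ/mol, but forming 2 extra pairs costs 2P = 542 kJ/mol, so E(LS) = -184 + 542 = 358 kJ/mol.
Thus E(LS) − E(HS) = 358 kJ/mol.

358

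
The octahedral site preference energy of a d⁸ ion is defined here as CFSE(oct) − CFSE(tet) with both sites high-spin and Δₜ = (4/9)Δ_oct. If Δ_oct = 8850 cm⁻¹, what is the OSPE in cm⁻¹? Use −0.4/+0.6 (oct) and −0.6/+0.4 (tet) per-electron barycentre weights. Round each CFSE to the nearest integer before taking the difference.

-7473

Octahedral high-spin t2g^6 e_g^2: CFSE = -1.2 × 8850 = -10620 cm⁻¹.
In a tetrahedral site the filling is e^4 t2^4: CFSE(tet) = -0.8Δₜ = -0.8 × (4/9)(8850) = -3147 cm⁻¹.
Subtracting, OSPE = -10620 − (-3147) = -7473 cm⁻¹.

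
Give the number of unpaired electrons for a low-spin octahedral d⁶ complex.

0

Configuration: t2g^6 e_g^0, giving 0 unpaired electrons.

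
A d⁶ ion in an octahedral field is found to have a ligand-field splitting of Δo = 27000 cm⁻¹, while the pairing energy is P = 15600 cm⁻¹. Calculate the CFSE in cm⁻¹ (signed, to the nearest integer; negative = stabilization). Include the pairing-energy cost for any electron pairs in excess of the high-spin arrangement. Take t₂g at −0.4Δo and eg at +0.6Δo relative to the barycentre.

With Δo > P the complex is low-spin.
That gives t₂g⁶ eg⁰.
Orbital CFSE = -2.4Δo = -2.4 × 27000 = -64800 cm⁻¹.
Excess pairs vs high-spin: 3 − 1 = 2; pairing cost = +31200 cm⁻¹.
Net CFSE = -64800 + 31200 = -33600 cm⁻¹.

-33600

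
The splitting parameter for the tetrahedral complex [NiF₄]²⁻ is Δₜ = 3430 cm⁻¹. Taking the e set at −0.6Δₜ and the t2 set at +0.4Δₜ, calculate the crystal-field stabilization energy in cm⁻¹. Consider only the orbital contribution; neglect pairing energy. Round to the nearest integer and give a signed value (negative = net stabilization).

Each F⁻ contributes -1; 4 × (-1) = -4. With overall charge -2, Ni is in the +2 oxidation state.
Ni is in group 10, so Ni²⁺ is d⁸ (10 − 2 = 8).
Tetrahedral fields are weak (Δₜ ≈ 4/9 Δₒ), so electrons fill high-spin.
The d⁸ electrons fill as e^4 t2^4.
The orbital stabilization is -0.8Δₜ = -0.8 × 3430 = -2744 cm⁻¹.

-2744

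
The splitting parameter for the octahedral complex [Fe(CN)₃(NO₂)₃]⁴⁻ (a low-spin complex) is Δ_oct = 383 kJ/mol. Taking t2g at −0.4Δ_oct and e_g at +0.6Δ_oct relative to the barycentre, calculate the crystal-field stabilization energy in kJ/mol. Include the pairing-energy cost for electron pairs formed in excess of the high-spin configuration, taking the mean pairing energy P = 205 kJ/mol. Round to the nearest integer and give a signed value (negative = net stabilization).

Ligand charges: 3×(-1) from CN⁻ and 3×(-1) from NO₂⁻ sum to -6; with overall charge -4, Fe is +2.
Fe²⁺: group 8, so d-count = 8 − 2 = 6.
Configuration: t2g^6 e_g^0.
Orbital CFSE = 6(-0.4) + 0(0.6) = -2.4Δ_oct = -2.4 × 383 = -919 kJ/mol.
Pairing penalty: 3 pairs vs 1 in the high-spin reference → 2 extra × P = 410 kJ/mol.
Net CFSE = -919 + 410 = -509 kJ/mol.

-509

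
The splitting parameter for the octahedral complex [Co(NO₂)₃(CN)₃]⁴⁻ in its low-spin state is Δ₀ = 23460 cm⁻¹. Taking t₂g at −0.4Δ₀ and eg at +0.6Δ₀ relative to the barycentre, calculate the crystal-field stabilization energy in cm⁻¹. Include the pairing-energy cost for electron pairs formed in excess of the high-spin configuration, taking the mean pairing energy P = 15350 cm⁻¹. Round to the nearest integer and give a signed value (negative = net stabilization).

-26878

Ligand charges: 3×(-1) from NO₂⁻ and 3×(-1) from CN⁻ sum to -6; with overall charge -4, Co is +2.
Co sits in group 9; removing 2 electrons leaves Co²⁺ with 9 − 2 = 7 d electrons.
Configuration: t₂g⁶ eg¹.
Orbital CFSE = 6(-0.4) + 1(0.6) = -1.8Δ₀ = -1.8 × 23460 = -42228 cm⁻¹.
Pairing penalty: 3 pairs vs 2 in the high-spin reference → 1 extra × P = 15350 cm⁻¹.
Net CFSE = -42228 + 15350 = -26878 cm⁻¹.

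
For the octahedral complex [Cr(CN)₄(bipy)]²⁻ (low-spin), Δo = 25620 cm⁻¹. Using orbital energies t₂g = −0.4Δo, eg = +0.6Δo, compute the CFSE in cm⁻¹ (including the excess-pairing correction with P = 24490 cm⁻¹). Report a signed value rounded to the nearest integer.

Ligand charges: 4×(-1) from CN⁻ and 1×(+0) from bipy sum to -4; with overall charge -2, Cr is +2.
Cr²⁺: group 6, so d-count = 6 − 2 = 4.
The d⁴ electrons fill as t₂g⁴ eg⁰.
Orbital CFSE = 4(-0.4) + 0(0.6) = -1.6Δo = -1.6 × 25620 = -40992 cm⁻¹.
Pairing penalty: 1 pair vs 0 in the high-spin reference → 1 extra × P = 24490 cm⁻¹.
Combining: -40992 + 24490 = -16502 cm⁻¹.

-16502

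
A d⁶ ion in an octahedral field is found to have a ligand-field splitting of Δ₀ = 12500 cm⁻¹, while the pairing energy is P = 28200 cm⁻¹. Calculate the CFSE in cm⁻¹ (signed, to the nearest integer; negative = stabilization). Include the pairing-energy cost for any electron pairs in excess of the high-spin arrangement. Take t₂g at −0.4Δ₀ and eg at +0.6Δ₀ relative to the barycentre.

-5000

Since Δ₀ = 12500 cm⁻¹ < P = 28200 cm⁻¹, the complex adopts the high-spin configuration.
Configuration: t₂g⁴ eg².
Orbital CFSE = -0.4Δ₀ = -0.4 × 12500 = -5000 cm⁻¹.
High-spin has no excess pairs, so no pairing correction applies.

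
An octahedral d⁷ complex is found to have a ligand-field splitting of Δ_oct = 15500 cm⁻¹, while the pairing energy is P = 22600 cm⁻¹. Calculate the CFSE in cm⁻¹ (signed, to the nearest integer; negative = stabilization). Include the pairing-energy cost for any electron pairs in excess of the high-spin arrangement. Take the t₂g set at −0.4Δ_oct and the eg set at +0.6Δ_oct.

Since Δ_oct = 15500 cm⁻¹ < P = 22600 cm⁻¹, the complex adopts the high-spin configuration.
Filling d⁷ accordingly: t₂g⁵ eg².
Orbital CFSE = -0.8Δ_oct = -0.8 × 15500 = -12400 cm⁻¹.
High-spin has no excess pairs, so no pairing correction applies.

-12400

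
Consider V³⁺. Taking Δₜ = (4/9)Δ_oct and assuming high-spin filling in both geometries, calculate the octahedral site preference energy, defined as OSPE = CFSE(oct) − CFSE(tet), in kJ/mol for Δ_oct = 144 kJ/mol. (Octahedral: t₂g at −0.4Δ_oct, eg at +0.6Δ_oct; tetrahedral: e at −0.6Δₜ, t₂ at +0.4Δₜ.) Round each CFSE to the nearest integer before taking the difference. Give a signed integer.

V sits in group 5; removing 3 electrons leaves V³⁺ with 5 − 3 = 2 d electrons.
In an octahedral site d² (HS) is t2g^2 e_g^0, giving CFSE(oct) = -0.8Δ_oct = -115 kJ/mol.
Tetrahedral e^2 t2^0 gives -1.2Δₜ = -1.2 × (4/9) × 144 = -77 kJ/mol.
OSPE = -115 − (-77) = -38 kJ/mol.

-38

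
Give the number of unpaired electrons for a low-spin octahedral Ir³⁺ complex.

0

Ir³⁺: group 9, so d-count = 9 − 3 = 6.
Configuration: t₂g⁶ eg⁰, giving 0 unpaired electrons.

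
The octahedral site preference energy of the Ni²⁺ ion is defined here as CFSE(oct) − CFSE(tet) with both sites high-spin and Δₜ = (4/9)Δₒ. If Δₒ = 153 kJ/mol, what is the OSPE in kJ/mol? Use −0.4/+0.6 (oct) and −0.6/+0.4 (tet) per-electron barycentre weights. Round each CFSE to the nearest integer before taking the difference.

-130

Ni²⁺: group 10, so d-count = 10 − 2 = 8.
Octahedral high-spin t₂g⁶ eg²: CFSE = -1.2 × 153 = -184 kJ/mol.
Tetrahedral: e⁴ t₂⁴, CFSE = 4(−0.6) + 4(+0.4) = -0.8Δₜ = -0.8 × (4/9) × 153 = -54 kJ/mol.
OSPE = -184 − (-54) = -130 kJ/mol.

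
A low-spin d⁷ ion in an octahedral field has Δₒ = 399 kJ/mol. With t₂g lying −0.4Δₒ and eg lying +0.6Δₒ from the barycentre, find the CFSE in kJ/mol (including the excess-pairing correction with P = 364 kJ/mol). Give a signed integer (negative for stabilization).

-354

Configuration: t₂g⁶ eg¹.
Orbital CFSE = 6(-0.4) + 1(0.6) = -1.8Δₒ = -1.8 × 399 = -718 kJ/mol.
Relative to high-spin t₂g⁵ eg² (2 paired), the low-spin configuration has 1 additional pair, contributing +1 × 364 = +364 kJ/mol.
Overall CFSE = -718 + 364 = -354 kJ/mol.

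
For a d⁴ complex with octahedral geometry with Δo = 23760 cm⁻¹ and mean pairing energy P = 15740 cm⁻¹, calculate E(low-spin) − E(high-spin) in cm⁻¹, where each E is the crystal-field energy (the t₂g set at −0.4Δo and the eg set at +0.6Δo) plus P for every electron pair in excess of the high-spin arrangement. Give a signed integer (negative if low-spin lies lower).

-8020

In the high-spin limit (t₂g³ eg¹) the orbital term is -0.6Δo = -14256 cm⁻¹, with no excess pairing.
Low-spin t₂g⁴ eg⁰ gives -1.6Δo = -38016 cm⁻¹, but forming 1 extra pair costs 1P = 15740 cm⁻¹, so E(LS) = -38016 + 15740 = -22276 cm⁻¹.
The difference is -22276 − (-14256) = -8020 cm⁻¹, so low-spin lies lower.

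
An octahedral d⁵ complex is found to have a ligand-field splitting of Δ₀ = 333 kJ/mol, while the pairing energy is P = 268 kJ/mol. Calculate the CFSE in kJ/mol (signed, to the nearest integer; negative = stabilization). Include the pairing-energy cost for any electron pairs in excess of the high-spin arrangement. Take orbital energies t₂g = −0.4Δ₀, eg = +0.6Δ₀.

Δ₀ > P, so pairing is preferred: the ground state is low-spin.
That gives t₂g⁵ eg⁰.
Orbital CFSE = -2.0Δ₀ = -2.0 × 333 = -666 kJ/mol.
Excess pairs vs high-spin: 2 − 0 = 2; pairing cost = +536 kJ/mol.
Net CFSE = -666 + 536 = -130 kJ/mol.

-130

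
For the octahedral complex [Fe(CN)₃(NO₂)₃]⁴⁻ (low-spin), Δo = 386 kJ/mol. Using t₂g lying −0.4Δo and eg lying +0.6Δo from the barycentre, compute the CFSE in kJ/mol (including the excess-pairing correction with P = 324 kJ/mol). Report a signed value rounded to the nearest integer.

-278

Ligand charges: 3×(-1) from CN⁻ and 3×(-1) from NO₂⁻ sum to -6; with overall charge -4, Fe is +2.
Fe is in group 8, so Fe²⁺ is d⁶ (8 − 2 = 6).
Configuration: t₂g⁶ eg⁰.
The orbital stabilization is -2.4Δo = -2.4 × 386 = -926 kJ/mol.
Relative to high-spin t₂g⁴ eg² (1 paired), the low-spin configuration has 2 additional pairs, contributing +2 × 324 = +648 kJ/mol.
Net CFSE = -926 + 648 = -278 kJ/mol.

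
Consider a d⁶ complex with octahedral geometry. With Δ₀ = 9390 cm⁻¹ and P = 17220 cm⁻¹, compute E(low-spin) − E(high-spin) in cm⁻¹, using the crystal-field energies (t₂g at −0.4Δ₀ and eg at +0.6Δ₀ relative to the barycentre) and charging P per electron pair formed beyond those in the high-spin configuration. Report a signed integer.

15660

In the high-spin limit (t₂g⁴ eg²) the orbital term is -0.4Δ₀ = -3756 cm⁻¹, with no excess pairing.
For low-spin the configuration is t₂g⁶ eg⁰: orbital energy -2.4 × 9390 = -22536 cm⁻¹, and 2 additional pairs relative to high-spin add 34440 cm⁻¹, giving 11904 cm⁻¹.
Thus E(LS) − E(HS) = 15660 cm⁻¹.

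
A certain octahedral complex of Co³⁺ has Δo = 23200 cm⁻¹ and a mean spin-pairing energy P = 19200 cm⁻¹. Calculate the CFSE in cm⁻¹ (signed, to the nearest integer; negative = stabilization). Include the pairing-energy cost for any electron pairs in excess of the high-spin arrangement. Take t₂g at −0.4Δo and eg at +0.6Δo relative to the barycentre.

-17280

Group 9 minus oxidation state +3 gives a d⁶ configuration for Co³⁺.
Since Δo = 23200 cm⁻¹ > P = 19200 cm⁻¹, the complex adopts the low-spin configuration.
That gives t₂g⁶ eg⁰.
Orbital CFSE = -2.4Δo = -2.4 × 23200 = -55680 cm⁻¹.
Excess pairs vs high-spin: 3 − 1 = 2; pairing cost = +38400 cm⁻¹.
Net CFSE = -55680 + 38400 = -17280 cm⁻¹.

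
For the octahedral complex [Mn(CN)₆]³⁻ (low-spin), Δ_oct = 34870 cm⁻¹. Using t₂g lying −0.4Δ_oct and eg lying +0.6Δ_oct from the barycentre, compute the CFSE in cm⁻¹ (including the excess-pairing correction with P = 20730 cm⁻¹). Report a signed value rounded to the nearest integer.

-35062

Each CN⁻ contributes -1; 6 × (-1) = -6. With overall charge -3, Mn is in the +3 oxidation state.
Mn is in group 7, so Mn³⁺ is d⁴ (7 − 3 = 4).
The d⁴ electrons fill as t₂g⁴ eg⁰.
The orbital stabilization is -1.6Δ_oct = -1.6 × 34870 = -55792 cm⁻¹.
Relative to high-spin t₂g³ eg¹ (0 paired), the low-spin configuration has 1 additional pair, contributing +1 × 20730 = +20730 cm⁻¹.
Net CFSE = -55792 + 20730 = -35062 cm⁻¹.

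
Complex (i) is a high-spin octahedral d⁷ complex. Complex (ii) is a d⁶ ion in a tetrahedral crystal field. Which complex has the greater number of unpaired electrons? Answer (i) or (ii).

(ii)

(i): t₂g⁵ eg² → 3 unpaired.
(ii): Tetrahedral splitting is small, so the complex is high-spin; e³ t₂³ → 4 unpaired.
So (ii) has more unpaired electrons.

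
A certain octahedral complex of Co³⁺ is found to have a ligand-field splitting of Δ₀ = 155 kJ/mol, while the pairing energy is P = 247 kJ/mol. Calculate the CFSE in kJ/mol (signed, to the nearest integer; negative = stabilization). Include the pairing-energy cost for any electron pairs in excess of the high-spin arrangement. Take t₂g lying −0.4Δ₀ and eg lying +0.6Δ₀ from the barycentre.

-62

Co sits in group 9; removing 3 electrons leaves Co³⁺ with 9 − 3 = 6 d electrons.
Since Δ₀ = 155 kJ/mol < P = 247 kJ/mol, the complex adopts the high-spin configuration.
That gives t₂g⁴ eg².
Orbital CFSE = -0.4Δ₀ = -0.4 × 155 = -62 kJ/mol.
High-spin has no excess pairs, so no pairing correction applies.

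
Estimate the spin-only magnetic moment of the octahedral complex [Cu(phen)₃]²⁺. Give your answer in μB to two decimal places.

phen is neutral, so the +2 overall charge sits on Cu: oxidation state +2.
Cu sits in group 11; removing 2 electrons leaves Cu²⁺ with 11 − 2 = 9 d electrons.
Configuration: t₂g⁶ eg³ → 1 unpaired electron.
μ(spin-only) = √[1(1+2)] = √3 ≈ 1.73 μB.

1.73 μB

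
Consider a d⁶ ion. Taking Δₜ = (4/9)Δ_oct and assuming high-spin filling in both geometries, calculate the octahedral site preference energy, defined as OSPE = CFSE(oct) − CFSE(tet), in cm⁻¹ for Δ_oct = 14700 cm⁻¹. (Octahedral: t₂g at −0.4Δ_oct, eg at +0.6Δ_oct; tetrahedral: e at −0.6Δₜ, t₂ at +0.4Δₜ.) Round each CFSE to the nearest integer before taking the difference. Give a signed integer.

-1960

In an octahedral site d⁶ (HS) is t2g^4 e_g^2, giving CFSE(oct) = -0.4Δ_oct = -5880 cm⁻¹.
Tetrahedral e^3 t2^3 gives -0.6Δₜ = -0.6 × (4/9) × 14700 = -3920 cm⁻¹.
OSPE = CFSE(oct) − CFSE(tet) = -5880 − (-3920) = -1960 cm⁻¹.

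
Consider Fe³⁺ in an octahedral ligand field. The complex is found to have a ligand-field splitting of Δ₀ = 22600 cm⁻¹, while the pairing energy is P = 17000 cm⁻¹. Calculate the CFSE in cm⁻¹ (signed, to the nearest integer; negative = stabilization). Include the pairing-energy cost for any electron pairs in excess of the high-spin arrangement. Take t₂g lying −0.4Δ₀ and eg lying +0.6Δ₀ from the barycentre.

Group 8 minus oxidation state +3 gives a d⁵ configuration for Fe³⁺.
Δ₀ > P, so pairing is preferred: the ground state is low-spin.
That gives t₂g⁵ eg⁰.
Orbital CFSE = -2.0Δ₀ = -2.0 × 22600 = -45200 cm⁻¹.
Excess pairs vs high-spin: 2 − 0 = 2; pairing cost = +34000 cm⁻¹.
Net CFSE = -45200 + 34000 = -11200 cm⁻¹.

-11200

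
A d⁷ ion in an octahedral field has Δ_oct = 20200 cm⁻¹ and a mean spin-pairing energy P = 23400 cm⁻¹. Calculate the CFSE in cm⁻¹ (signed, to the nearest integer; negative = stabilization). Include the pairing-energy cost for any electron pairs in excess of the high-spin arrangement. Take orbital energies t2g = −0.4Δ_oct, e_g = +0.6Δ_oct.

-16160

Δ_oct < P, so pairing is avoided: the ground state is high-spin.
Configuration: t2g^5 e_g^2.
Orbital CFSE = -0.8Δ_oct = -0.8 × 20200 = -16160 cm⁻¹.
High-spin has no excess pairs, so no pairing correction applies.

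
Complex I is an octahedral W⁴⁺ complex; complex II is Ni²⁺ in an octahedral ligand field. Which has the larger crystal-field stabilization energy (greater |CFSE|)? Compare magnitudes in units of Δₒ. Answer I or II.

II

I: Group 6 minus oxidation state +4 gives a d² configuration for W⁴⁺; t2g^2 e_g^0, CFSE = -0.8Δₒ.
II: Ni sits in group 10; removing 2 electrons leaves Ni²⁺ with 10 − 2 = 8 d electrons; t2g^6 e_g^2, CFSE = -1.2Δₒ.
So II has the larger |CFSE|.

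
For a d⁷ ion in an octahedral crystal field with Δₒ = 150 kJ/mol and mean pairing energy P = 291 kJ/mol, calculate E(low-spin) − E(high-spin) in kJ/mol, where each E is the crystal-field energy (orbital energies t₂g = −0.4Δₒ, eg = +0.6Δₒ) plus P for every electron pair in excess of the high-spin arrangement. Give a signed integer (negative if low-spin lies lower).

High-spin: t₂g⁵ eg², CFSE = -0.8Δₒ = -120 kJ/mol.
Low-spin: t₂g⁶ eg¹, orbital CFSE = -1.8Δₒ = -270 kJ/mol; plus 1 excess pair × P = +291 kJ/mol; total 21 kJ/mol.
E(LS) − E(HS) = 21 − (-120) = 141 kJ/mol.

141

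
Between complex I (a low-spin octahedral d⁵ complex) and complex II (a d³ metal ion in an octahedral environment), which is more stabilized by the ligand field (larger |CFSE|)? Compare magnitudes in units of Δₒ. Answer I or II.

I

I: t₂g⁵ eg⁰, CFSE = -2.0Δₒ.
II: t2g^3 e_g^0, CFSE = -1.2Δₒ.
So I has the larger |CFSE|.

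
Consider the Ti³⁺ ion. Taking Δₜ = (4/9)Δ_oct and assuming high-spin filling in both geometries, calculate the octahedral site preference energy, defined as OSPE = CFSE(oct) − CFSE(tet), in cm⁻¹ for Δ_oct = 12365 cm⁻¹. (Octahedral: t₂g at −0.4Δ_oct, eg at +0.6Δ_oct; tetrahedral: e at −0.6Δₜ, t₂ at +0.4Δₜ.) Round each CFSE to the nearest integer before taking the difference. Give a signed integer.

-1649

Group 4 minus oxidation state +3 gives a d¹ configuration for Ti³⁺.
Octahedral (high-spin): t₂g¹ eg⁰, CFSE = 1(−0.4) + 0(+0.6) = -0.4Δ_oct = -0.4 × 12365 = -4946 cm⁻¹.
In a tetrahedral site the filling is e¹ t₂⁰: CFSE(tet) = -0.6Δₜ = -0.6 × (4/9)(12365) = -3297 cm⁻¹.
Subtracting, OSPE = -4946 − (-3297) = -1649 cm⁻¹.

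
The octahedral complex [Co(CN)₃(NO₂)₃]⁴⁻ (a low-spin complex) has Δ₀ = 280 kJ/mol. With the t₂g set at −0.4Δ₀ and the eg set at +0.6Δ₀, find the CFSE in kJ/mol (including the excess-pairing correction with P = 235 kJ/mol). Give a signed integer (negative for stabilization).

-269

Ligand charges: 3×(-1) from CN⁻ and 3×(-1) from NO₂⁻ sum to -6; with overall charge -4, Co is +2.
Group 9 minus oxidation state +2 gives a d⁷ configuration for Co²⁺.
The d⁷ electrons fill as t₂g⁶ eg¹.
The orbital stabilization is -1.8Δ₀ = -1.8 × 280 = -504 kJ/mol.
Relative to high-spin t₂g⁵ eg² (2 paired), the low-spin configuration has 1 additional pair, contributing +1 × 235 = +235 kJ/mol.
Net CFSE = -504 + 235 = -269 kJ/mol.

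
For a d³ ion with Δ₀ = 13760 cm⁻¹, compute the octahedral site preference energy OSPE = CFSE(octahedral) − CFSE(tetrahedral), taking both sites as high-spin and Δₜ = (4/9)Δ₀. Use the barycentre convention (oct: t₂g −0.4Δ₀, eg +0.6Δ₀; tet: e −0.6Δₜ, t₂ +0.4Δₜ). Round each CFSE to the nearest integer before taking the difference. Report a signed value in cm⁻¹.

-11620

Octahedral high-spin t2g^3 e_g^0: CFSE = -1.2 × 13760 = -16512 cm⁻¹.
Tetrahedral e^2 t2^1 gives -0.8Δₜ = -0.8 × (4/9) × 13760 = -4892 cm⁻¹.
Subtracting, OSPE = -16512 − (-4892) = -11620 cm⁻¹.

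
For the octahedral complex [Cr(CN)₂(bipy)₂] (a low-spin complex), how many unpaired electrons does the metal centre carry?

Ligand charges: 2×(-1) from CN⁻ and 2×(+0) from bipy sum to -2; with overall charge +0, Cr is +2.
Cr²⁺: group 6, so d-count = 6 − 2 = 4.
Configuration: t2g^4 e_g^0, giving 2 unpaired electrons.

2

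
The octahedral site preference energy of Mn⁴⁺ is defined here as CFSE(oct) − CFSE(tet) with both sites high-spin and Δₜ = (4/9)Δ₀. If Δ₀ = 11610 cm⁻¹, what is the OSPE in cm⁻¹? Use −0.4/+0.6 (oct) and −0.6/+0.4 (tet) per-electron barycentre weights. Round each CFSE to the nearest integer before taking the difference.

Mn is in group 7, so Mn⁴⁺ is d³ (7 − 4 = 3).
In an octahedral site d³ (HS) is t2g^3 e_g^0, giving CFSE(oct) = -1.2Δ₀ = -13932 cm⁻¹.
Tetrahedral: e^2 t2^1, CFSE = 2(−0.6) + 1(+0.4) = -0.8Δₜ = -0.8 × (4/9) × 11610 = -4128 cm⁻¹.
Subtracting, OSPE = -13932 − (-4128) = -9804 cm⁻¹.

-9804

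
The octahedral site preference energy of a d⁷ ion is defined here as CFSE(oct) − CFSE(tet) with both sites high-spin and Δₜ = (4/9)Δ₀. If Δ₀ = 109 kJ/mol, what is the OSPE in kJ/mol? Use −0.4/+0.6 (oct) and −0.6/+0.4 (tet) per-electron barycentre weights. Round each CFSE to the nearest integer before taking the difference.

In an octahedral site d⁷ (HS) is t₂g⁵ eg², giving CFSE(oct) = -0.8Δ₀ = -87 kJ/mol.
Tetrahedral e⁴ t₂³ gives -1.2Δₜ = -1.2 × (4/9) × 109 = -58 kJ/mol.
OSPE = CFSE(oct) − CFSE(tet) = -87 − (-58) = -29 kJ/mol.

-29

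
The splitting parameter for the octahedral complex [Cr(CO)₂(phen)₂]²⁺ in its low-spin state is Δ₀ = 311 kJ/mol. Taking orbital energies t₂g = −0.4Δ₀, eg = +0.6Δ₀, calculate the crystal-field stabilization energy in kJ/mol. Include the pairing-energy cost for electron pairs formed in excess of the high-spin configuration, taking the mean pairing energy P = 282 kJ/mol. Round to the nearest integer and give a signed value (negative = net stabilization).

Ligand charges: 2×(+0) from CO and 2×(+0) from phen sum to +0; with overall charge +2, Cr is +2.
Cr sits in group 6; removing 2 electrons leaves Cr²⁺ with 6 − 2 = 4 d electrons.
The d⁴ electrons fill as t₂g⁴ eg⁰.
Orbital CFSE = 4(-0.4) + 0(0.6) = -1.6Δ₀ = -1.6 × 311 = -498 kJ/mol.
Pairing penalty: 1 pair vs 0 in the high-spin reference → 1 extra × P = 282 kJ/mol.
Overall CFSE = -498 + 282 = -216 kJ/mol.

-216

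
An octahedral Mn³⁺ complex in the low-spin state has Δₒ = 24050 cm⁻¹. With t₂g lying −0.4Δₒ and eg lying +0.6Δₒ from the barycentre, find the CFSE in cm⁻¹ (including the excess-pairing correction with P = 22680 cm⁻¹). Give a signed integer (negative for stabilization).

Mn is in group 7, so Mn³⁺ is d⁴ (7 − 3 = 4).
The d⁴ electrons fill as t₂g⁴ eg⁰.
The orbital stabilization is -1.6Δₒ = -1.6 × 24050 = -38480 cm⁻¹.
Pairing penalty: 1 pair vs 0 in the high-spin reference → 1 extra × P = 22680 cm⁻¹.
Overall CFSE = -38480 + 22680 = -15800 cm⁻¹.

-15800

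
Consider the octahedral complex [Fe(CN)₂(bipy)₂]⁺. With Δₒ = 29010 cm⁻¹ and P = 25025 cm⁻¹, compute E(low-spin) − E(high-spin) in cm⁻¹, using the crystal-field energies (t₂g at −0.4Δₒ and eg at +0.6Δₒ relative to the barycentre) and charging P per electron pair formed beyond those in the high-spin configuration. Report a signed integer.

-7970

Ligand charges: 2×(-1) from CN⁻ and 2×(+0) from bipy sum to -2; with overall charge +1, Fe is +3.
Fe sits in group 8; removing 3 electrons leaves Fe³⁺ with 8 − 3 = 5 d electrons.
High-spin: t₂g³ eg², CFSE = 0.0Δₒ = 0 cm⁻¹.
For low-spin the configuration is t₂g⁵ eg⁰: orbital energy -2.0 × 29010 = -58020 cm⁻¹, and 2 additional pairs relative to high-spin add 50050 cm⁻¹, giving -7970 cm⁻¹.
E(LS) − E(HS) = -7970 − (0) = -7970 cm⁻¹.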